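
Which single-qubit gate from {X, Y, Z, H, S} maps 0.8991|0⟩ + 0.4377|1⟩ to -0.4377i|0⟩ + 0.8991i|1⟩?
Y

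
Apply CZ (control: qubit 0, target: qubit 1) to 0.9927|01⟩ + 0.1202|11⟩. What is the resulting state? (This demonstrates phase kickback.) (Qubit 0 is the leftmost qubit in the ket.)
0.9927|01⟩ - 0.1202|11⟩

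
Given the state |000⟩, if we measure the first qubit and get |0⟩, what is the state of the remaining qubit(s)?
|00⟩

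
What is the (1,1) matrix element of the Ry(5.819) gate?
-0.9732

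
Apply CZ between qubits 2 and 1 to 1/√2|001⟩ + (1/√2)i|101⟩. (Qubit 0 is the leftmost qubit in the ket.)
1/√2|001⟩ + (1/√2)i|101⟩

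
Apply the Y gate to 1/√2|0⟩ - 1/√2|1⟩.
(1/√2)i|0⟩ + (1/√2)i|1⟩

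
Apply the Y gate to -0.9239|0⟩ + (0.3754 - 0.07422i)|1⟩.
(-0.07422 - 0.3754i)|0⟩ - 0.9239i|1⟩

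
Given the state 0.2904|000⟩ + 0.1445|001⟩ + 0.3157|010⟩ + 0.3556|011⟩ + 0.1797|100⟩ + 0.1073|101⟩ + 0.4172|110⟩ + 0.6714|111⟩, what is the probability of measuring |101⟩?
0.01151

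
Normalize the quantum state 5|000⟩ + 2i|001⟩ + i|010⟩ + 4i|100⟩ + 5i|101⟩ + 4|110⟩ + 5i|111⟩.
0.4725|000⟩ + 0.189i|001⟩ + 0.09449i|010⟩ + (1/√7)i|100⟩ + 0.4725i|101⟩ + 1/√7|110⟩ + 0.4725i|111⟩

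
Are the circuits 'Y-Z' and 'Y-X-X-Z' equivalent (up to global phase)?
Yes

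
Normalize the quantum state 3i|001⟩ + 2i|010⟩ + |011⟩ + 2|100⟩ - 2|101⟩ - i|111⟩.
0.6255i|001⟩ + 0.417i|010⟩ + 0.2085|011⟩ + 0.417|100⟩ - 0.417|101⟩ - 0.2085i|111⟩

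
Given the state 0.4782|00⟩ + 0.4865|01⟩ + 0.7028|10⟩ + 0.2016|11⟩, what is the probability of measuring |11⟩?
0.04064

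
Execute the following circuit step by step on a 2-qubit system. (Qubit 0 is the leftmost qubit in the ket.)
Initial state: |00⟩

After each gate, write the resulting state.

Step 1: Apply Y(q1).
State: i|01⟩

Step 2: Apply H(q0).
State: (1/√2)i|01⟩ + (1/√2)i|11⟩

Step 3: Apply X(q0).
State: (1/√2)i|01⟩ + (1/√2)i|11⟩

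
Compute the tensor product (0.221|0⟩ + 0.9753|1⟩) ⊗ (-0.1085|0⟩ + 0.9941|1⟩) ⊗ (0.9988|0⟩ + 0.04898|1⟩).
-0.02395|000⟩ - 0.001174|001⟩ + 0.2194|010⟩ + 0.01076|011⟩ - 0.1057|100⟩ - 0.005183|101⟩ + 0.9684|110⟩ + 0.04749|111⟩

amp(|b₁b₂…⟩) = product of the factor amplitudes for bits b₁, b₂, …; only kets whose every factor amplitude is nonzero survive.
|000⟩: (0.221)(-0.1085)(0.9988) = -0.02395
|001⟩: (0.221)(-0.1085)(0.04898) = -0.001174
|010⟩: (0.221)(0.9941)(0.9988) = 0.2194
|011⟩: (0.221)(0.9941)(0.04898) = 0.01076
|100⟩: (0.9753)(-0.1085)(0.9988) = -0.1057
|101⟩: (0.9753)(-0.1085)(0.04898) = -0.005183
|110⟩: (0.9753)(0.9941)(0.9988) = 0.9684
|111⟩: (0.9753)(0.9941)(0.04898) = 0.04749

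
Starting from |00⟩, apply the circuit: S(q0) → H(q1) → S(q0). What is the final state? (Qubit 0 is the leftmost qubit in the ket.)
1/√2|00⟩ + 1/√2|01⟩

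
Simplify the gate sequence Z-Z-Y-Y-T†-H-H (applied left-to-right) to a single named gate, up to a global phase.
T†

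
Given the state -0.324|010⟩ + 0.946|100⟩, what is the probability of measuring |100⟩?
0.8949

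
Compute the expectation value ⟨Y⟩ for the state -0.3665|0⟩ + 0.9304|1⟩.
0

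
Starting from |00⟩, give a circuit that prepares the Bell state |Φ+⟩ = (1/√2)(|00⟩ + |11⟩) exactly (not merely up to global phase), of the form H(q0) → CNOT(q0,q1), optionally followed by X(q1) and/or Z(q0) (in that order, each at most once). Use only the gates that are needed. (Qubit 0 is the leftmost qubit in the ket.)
H(q0) → CNOT(q0,q1)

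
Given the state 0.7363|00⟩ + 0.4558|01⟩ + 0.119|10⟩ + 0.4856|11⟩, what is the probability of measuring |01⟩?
0.2078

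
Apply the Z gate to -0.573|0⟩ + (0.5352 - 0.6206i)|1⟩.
-0.573|0⟩ + (-0.5352 + 0.6206i)|1⟩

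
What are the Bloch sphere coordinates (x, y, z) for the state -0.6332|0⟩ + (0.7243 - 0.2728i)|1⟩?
(-0.9173, 0.3455, -0.1981)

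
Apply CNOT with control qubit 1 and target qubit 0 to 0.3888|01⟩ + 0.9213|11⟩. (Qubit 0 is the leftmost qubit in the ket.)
0.9213|01⟩ + 0.3888|11⟩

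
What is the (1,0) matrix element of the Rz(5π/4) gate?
0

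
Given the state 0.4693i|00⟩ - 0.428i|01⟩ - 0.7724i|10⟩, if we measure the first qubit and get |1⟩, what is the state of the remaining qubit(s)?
-i|0⟩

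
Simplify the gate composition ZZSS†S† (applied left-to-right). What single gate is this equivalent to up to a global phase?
S†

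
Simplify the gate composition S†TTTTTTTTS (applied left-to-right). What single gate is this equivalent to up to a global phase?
I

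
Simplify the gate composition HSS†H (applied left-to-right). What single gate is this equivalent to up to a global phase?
I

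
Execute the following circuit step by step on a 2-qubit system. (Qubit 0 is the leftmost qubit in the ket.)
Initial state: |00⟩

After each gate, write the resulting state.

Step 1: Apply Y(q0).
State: i|10⟩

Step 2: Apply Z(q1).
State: i|10⟩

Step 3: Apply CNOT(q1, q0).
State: i|10⟩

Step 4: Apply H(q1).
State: (1/√2)i|10⟩ + (1/√2)i|11⟩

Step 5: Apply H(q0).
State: (1/2)i|00⟩ + (1/2)i|01⟩ - (1/2)i|10⟩ - (1/2)i|11⟩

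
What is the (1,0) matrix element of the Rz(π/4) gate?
0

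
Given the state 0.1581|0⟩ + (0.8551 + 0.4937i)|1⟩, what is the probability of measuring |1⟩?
0.9749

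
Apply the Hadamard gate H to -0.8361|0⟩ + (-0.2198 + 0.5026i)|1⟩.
(-0.7466 + 0.3554i)|0⟩ + (-0.4358 - 0.3554i)|1⟩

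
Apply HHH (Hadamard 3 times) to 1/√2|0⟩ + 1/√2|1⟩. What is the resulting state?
|0⟩

H² = I, so H^3 = H: a single Hadamard. With (a, b) = (1/√2, 1/√2), H gives ((a + b)/√2, (a − b)/√2) = (1, 0).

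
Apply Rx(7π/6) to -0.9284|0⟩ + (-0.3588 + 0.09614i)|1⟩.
(0.3332 + 0.3466i)|0⟩ + (0.09286 + 0.8719i)|1⟩

Rx(7π/6) = [[cos(θ/2), −i·sin(θ/2)], [−i·sin(θ/2), cos(θ/2)]]; θ = 7π/6, cos(θ/2) ≈ -0.258819, sin(θ/2) ≈ 0.965926.
With a = amp(|0⟩) = -0.9284 and b = amp(|1⟩) = (-0.3588 + 0.09614i):
new amp(|0⟩) = (-0.258819)·a + (-0.965926i)·b = (0.3332 + 0.3466i)
new amp(|1⟩) = (-0.965926i)·a + (-0.258819)·b = (0.09286 + 0.8719i)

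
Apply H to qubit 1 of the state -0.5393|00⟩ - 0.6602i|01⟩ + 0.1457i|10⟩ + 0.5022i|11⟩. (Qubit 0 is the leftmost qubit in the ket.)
(-0.3813 - 0.4668i)|00⟩ + (-0.3813 + 0.4668i)|01⟩ + 0.4581i|10⟩ - 0.2521i|11⟩

H on qubit 1 mixes each pair of kets that differ only in qubit 1: amplitudes (a, b) of (|…0…⟩, |…1…⟩) become ((a + b)/√2, (a − b)/√2). Kets absent from the input have amplitude 0.
(|00⟩, |01⟩): (a, b) = (-0.5393, -0.6602i) → ((-0.3813 - 0.4668i), (-0.3813 + 0.4668i))
(|10⟩, |11⟩): (a, b) = (0.1457i, 0.5022i) → (0.4581i, -0.2521i)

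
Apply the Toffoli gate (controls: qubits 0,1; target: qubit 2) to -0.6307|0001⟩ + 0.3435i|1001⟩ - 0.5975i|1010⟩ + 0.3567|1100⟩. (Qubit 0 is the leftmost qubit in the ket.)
-0.6307|0001⟩ + 0.3435i|1001⟩ - 0.5975i|1010⟩ + 0.3567|1110⟩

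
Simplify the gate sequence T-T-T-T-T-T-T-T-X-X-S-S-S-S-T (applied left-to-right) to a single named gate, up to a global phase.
T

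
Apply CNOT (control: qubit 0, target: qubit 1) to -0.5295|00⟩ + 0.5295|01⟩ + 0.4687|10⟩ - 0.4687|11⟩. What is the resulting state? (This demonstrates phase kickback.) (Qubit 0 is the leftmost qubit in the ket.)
-0.5295|00⟩ + 0.5295|01⟩ - 0.4687|10⟩ + 0.4687|11⟩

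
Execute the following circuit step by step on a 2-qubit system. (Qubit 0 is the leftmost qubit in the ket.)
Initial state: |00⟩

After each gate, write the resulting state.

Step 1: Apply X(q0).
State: |10⟩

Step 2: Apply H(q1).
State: 1/√2|10⟩ + 1/√2|11⟩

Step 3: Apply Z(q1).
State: 1/√2|10⟩ - 1/√2|11⟩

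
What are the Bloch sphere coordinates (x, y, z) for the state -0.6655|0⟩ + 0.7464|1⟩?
(-0.9935, 0, -0.1142)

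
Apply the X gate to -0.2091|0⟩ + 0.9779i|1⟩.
0.9779i|0⟩ - 0.2091|1⟩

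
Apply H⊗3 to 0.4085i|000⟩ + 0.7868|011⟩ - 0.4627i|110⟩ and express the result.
(0.2782 - 0.01916i)|000⟩ + (-0.2782 - 0.01916i)|001⟩ + (-0.2782 + 0.308i)|010⟩ + (0.2782 + 0.308i)|011⟩ + (0.2782 + 0.308i)|100⟩ + (-0.2782 + 0.308i)|101⟩ + (-0.2782 - 0.01916i)|110⟩ + (0.2782 - 0.01916i)|111⟩

H⊗3 gives amp(|y⟩) = (1/2√2) Σ_x (−1)^(x·y) amp(|x⟩), where x·y is the number of positions in which both x and y have a 1.
|000⟩: (0.4085i + 0.7868 - 0.4627i)/(2√2) = (0.2782 - 0.01916i)
|001⟩: (0.4085i - 0.7868 - 0.4627i)/(2√2) = (-0.2782 - 0.01916i)
|010⟩: (0.4085i - 0.7868 + 0.4627i)/(2√2) = (-0.2782 + 0.308i)
|011⟩: (0.4085i + 0.7868 + 0.4627i)/(2√2) = (0.2782 + 0.308i)
|100⟩: (0.4085i + 0.7868 + 0.4627i)/(2√2) = (0.2782 + 0.308i)
|101⟩: (0.4085i - 0.7868 + 0.4627i)/(2√2) = (-0.2782 + 0.308i)
|110⟩: (0.4085i - 0.7868 - 0.4627i)/(2√2) = (-0.2782 - 0.01916i)
|111⟩: (0.4085i + 0.7868 - 0.4627i)/(2√2) = (0.2782 - 0.01916i)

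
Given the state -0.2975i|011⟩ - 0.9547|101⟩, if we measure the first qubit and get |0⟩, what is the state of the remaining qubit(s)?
-i|11⟩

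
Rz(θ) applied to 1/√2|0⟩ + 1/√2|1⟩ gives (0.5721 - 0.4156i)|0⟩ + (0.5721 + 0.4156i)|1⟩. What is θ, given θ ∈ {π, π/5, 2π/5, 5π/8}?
2π/5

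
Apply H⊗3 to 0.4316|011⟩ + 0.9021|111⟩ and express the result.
0.4715|000⟩ - 0.4715|001⟩ - 0.4715|010⟩ + 0.4715|011⟩ - 0.1663|100⟩ + 0.1663|101⟩ + 0.1663|110⟩ - 0.1663|111⟩

H⊗3 gives amp(|y⟩) = (1/2√2) Σ_x (−1)^(x·y) amp(|x⟩), where x·y is the number of positions in which both x and y have a 1.
|000⟩: (0.4316 + 0.9021)/(2√2) = 0.4715
|001⟩: (-0.4316 - 0.9021)/(2√2) = -0.4715
|010⟩: (-0.4316 - 0.9021)/(2√2) = -0.4715
|011⟩: (0.4316 + 0.9021)/(2√2) = 0.4715
|100⟩: (0.4316 - 0.9021)/(2√2) = -0.1663
|101⟩: (-0.4316 + 0.9021)/(2√2) = 0.1663
|110⟩: (-0.4316 + 0.9021)/(2√2) = 0.1663
|111⟩: (0.4316 - 0.9021)/(2√2) = -0.1663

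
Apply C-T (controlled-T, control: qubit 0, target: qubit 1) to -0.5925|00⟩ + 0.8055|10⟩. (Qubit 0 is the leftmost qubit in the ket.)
-0.5925|00⟩ + 0.8055|10⟩

C-T leaves the control-|0⟩ kets |00⟩, |01⟩ unchanged and applies T to qubit 1 on the control-|1⟩ pair (|10⟩, |11⟩).
T = [[1, 0], [0, (1/√2 + (1/√2)i)]].
With a = amp(|10⟩) = 0.8055 and b = amp(|11⟩) = 0:
new amp(|10⟩) = (1)·a = 0.8055
new amp(|11⟩) = (1/√2 + (1/√2)i)·b = 0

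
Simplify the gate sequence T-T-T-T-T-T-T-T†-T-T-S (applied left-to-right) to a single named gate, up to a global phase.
S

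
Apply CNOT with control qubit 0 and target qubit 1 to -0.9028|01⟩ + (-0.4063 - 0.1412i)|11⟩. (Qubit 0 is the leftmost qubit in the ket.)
-0.9028|01⟩ + (-0.4063 - 0.1412i)|10⟩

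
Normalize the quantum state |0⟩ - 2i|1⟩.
1/√5|0⟩ - 0.8944i|1⟩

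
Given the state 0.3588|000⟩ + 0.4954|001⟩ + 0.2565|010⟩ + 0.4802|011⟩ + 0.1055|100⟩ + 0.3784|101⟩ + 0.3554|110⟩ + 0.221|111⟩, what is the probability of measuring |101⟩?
0.1432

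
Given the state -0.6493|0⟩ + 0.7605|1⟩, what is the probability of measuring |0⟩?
0.4216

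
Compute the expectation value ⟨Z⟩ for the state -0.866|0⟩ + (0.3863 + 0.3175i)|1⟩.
0.4999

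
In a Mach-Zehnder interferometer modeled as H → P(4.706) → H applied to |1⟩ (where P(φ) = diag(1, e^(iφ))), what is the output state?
(0.5032 + 0.5i)|0⟩ + (0.4968 - 0.5i)|1⟩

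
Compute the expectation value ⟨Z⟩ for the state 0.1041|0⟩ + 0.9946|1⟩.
-0.9784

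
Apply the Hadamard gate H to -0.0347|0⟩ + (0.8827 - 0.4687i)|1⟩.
(0.5996 - 0.3314i)|0⟩ + (-0.6487 + 0.3314i)|1⟩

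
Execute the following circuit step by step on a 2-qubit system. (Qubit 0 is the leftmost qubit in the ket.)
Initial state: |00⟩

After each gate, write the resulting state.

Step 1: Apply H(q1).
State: 1/√2|00⟩ + 1/√2|01⟩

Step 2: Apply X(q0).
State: 1/√2|10⟩ + 1/√2|11⟩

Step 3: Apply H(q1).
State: |10⟩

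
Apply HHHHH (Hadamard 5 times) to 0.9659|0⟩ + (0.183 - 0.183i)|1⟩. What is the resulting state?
(0.8124 - 0.1294i)|0⟩ + (0.5536 + 0.1294i)|1⟩

H² = I, so H^5 = H: a single Hadamard. With (a, b) = (0.9659, (0.183 - 0.183i)), H gives ((a + b)/√2, (a − b)/√2) = ((0.8124 - 0.1294i), (0.5536 + 0.1294i)).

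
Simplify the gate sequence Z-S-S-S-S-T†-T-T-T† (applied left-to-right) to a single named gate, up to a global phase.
Z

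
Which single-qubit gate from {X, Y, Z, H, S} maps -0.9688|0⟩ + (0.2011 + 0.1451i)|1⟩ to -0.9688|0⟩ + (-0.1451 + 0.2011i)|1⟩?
S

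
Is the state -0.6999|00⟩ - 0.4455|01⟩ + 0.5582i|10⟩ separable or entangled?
Entangled

Writing the state as a|00⟩ + b|01⟩ + c|10⟩ + d|11⟩, it is a product state iff ad − bc = 0.
Here (a, b, c, d) = (-0.6999, -0.4455, 0.5582i, 0): ad − bc = (-0.6999)(0) − (-0.4455)(0.5582i) = 0.2487i ≠ 0, so the state is entangled.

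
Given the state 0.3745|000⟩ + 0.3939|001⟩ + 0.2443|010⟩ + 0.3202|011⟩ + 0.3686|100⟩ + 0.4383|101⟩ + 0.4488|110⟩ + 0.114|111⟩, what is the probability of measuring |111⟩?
0.013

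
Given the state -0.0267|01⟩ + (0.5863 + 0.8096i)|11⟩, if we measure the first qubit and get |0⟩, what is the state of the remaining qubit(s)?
-|1⟩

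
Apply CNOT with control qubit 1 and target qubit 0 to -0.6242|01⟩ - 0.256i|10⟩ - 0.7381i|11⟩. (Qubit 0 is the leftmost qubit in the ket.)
-0.7381i|01⟩ - 0.256i|10⟩ - 0.6242|11⟩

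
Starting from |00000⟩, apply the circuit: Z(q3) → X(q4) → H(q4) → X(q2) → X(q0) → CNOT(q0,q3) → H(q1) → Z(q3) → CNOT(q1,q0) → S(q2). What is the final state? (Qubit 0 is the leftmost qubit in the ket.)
-(1/2)i|01110⟩ + (1/2)i|01111⟩ - (1/2)i|10110⟩ + (1/2)i|10111⟩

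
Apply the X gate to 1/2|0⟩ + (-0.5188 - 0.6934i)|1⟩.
(-0.5188 - 0.6934i)|0⟩ + 1/2|1⟩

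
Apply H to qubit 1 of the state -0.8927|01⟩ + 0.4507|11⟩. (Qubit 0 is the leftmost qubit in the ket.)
-0.6312|00⟩ + 0.6312|01⟩ + 0.3187|10⟩ - 0.3187|11⟩

H on qubit 1 mixes each pair of kets that differ only in qubit 1: amplitudes (a, b) of (|…0…⟩, |…1…⟩) become ((a + b)/√2, (a − b)/√2). Kets absent from the input have amplitude 0.
(|00⟩, |01⟩): (a, b) = (0, -0.8927) → (-0.6312, 0.6312)
(|10⟩, |11⟩): (a, b) = (0, 0.4507) → (0.3187, -0.3187)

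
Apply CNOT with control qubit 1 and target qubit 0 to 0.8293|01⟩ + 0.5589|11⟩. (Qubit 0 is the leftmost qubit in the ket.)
0.5589|01⟩ + 0.8293|11⟩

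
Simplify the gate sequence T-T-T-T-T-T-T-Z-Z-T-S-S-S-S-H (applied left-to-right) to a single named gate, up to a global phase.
H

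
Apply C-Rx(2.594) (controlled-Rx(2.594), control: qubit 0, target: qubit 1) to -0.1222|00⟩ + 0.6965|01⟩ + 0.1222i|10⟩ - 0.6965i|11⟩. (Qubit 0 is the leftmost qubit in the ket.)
-0.1222|00⟩ + 0.6965|01⟩ + (-0.6706 + 0.03304i)|10⟩ + (0.1176 - 0.1883i)|11⟩

C-Rx(2.594) leaves the control-|0⟩ kets |00⟩, |01⟩ unchanged and applies Rx(2.594) to qubit 1 on the control-|1⟩ pair (|10⟩, |11⟩).
Rx(2.594) = [[cos(θ/2), −i·sin(θ/2)], [−i·sin(θ/2), cos(θ/2)]]; θ = 2.594, cos(θ/2) ≈ 0.270388, sin(θ/2) ≈ 0.962751.
With a = amp(|10⟩) = 0.1222i and b = amp(|11⟩) = -0.6965i:
new amp(|10⟩) = (0.270388)·a + (-0.962751i)·b = (-0.6706 + 0.03304i)
new amp(|11⟩) = (-0.962751i)·a + (0.270388)·b = (0.1176 - 0.1883i)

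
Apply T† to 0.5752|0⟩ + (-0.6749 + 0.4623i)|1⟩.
0.5752|0⟩ + (-0.1503 + 0.8041i)|1⟩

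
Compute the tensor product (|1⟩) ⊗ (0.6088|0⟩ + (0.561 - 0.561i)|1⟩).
0.6088|10⟩ + (0.561 - 0.561i)|11⟩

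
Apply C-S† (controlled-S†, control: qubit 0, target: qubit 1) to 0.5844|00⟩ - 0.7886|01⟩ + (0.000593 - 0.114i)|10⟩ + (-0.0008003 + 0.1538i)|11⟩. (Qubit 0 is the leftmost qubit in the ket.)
0.5844|00⟩ - 0.7886|01⟩ + (0.000593 - 0.114i)|10⟩ + (0.1538 + 0.0008003i)|11⟩

C-S† leaves the control-|0⟩ kets |00⟩, |01⟩ unchanged and applies S† to qubit 1 on the control-|1⟩ pair (|10⟩, |11⟩).
S† = [[1, 0], [0, -i]].
With a = amp(|10⟩) = (0.000593 - 0.114i) and b = amp(|11⟩) = (-0.0008003 + 0.1538i):
new amp(|10⟩) = (1)·a = (0.000593 - 0.114i)
new amp(|11⟩) = (-i)·b = (0.1538 + 0.0008003i)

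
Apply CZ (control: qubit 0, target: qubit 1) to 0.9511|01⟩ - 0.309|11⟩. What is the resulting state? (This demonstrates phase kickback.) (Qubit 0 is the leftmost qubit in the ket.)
0.9511|01⟩ + 0.309|11⟩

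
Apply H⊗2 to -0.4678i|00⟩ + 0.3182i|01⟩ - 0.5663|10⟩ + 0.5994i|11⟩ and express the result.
(-0.2832 + 0.2249i)|00⟩ + (-0.2832 - 0.6927i)|01⟩ + (0.2832 - 0.3745i)|10⟩ + (0.2832 - 0.0933i)|11⟩

H⊗2 gives amp(|y⟩) = (1/2) Σ_x (−1)^(x·y) amp(|x⟩), where x·y is the number of positions in which both x and y have a 1.
|00⟩: (-0.4678i + 0.3182i - 0.5663 + 0.5994i)/2 = (-0.2832 + 0.2249i)
|01⟩: (-0.4678i - 0.3182i - 0.5663 - 0.5994i)/2 = (-0.2832 - 0.6927i)
|10⟩: (-0.4678i + 0.3182i + 0.5663 - 0.5994i)/2 = (0.2832 - 0.3745i)
|11⟩: (-0.4678i - 0.3182i + 0.5663 + 0.5994i)/2 = (0.2832 - 0.0933i)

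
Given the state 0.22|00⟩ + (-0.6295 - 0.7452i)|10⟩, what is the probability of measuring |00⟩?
0.0484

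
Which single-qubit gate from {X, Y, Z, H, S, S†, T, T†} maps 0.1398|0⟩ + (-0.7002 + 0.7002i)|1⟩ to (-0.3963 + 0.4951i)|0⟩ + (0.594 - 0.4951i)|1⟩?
H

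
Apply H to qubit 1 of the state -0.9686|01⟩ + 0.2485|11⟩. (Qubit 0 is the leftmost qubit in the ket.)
-0.6849|00⟩ + 0.6849|01⟩ + 0.1757|10⟩ - 0.1757|11⟩

H on qubit 1 mixes each pair of kets that differ only in qubit 1: amplitudes (a, b) of (|…0…⟩, |…1…⟩) become ((a + b)/√2, (a − b)/√2). Kets absent from the input have amplitude 0.
(|00⟩, |01⟩): (a, b) = (0, -0.9686) → (-0.6849, 0.6849)
(|10⟩, |11⟩): (a, b) = (0, 0.2485) → (0.1757, -0.1757)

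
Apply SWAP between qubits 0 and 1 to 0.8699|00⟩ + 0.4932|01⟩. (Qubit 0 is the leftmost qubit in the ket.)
0.8699|00⟩ + 0.4932|10⟩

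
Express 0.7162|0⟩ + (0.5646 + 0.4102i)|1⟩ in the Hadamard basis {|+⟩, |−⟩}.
(0.9057 + 0.2901i)|+⟩ + (0.1072 - 0.2901i)|−⟩

With |ψ⟩ = α|0⟩ + β|1⟩, the Hadamard-basis coefficients are ⟨+|ψ⟩ = (α + β)/√2 and ⟨−|ψ⟩ = (α − β)/√2.
Here α = 0.7162, β = (0.5646 + 0.4102i): (α + β)/√2 = (0.9057 + 0.2901i), (α − β)/√2 = (0.1072 - 0.2901i).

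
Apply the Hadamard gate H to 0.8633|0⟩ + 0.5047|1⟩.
0.9673|0⟩ + 0.2536|1⟩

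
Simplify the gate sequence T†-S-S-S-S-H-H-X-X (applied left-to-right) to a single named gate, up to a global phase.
T†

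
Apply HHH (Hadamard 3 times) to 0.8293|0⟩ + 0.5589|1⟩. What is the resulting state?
0.9816|0⟩ + 0.1912|1⟩

H² = I, so H^3 = H: a single Hadamard. With (a, b) = (0.8293, 0.5589), H gives ((a + b)/√2, (a − b)/√2) = (0.9816, 0.1912).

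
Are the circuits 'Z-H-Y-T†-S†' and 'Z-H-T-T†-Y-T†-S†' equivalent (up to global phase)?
Yes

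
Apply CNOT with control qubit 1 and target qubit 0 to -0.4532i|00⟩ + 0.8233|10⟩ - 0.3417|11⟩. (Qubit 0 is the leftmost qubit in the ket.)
-0.4532i|00⟩ - 0.3417|01⟩ + 0.8233|10⟩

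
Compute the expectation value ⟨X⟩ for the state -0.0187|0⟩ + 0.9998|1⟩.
-0.03739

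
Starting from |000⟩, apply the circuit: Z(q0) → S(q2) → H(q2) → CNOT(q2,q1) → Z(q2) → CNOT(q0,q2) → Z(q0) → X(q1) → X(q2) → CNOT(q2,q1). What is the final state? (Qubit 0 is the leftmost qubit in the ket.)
-1/√2|000⟩ + 1/√2|001⟩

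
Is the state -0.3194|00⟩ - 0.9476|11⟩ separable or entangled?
Entangled

Writing the state as a|00⟩ + b|01⟩ + c|10⟩ + d|11⟩, it is a product state iff ad − bc = 0.
Here (a, b, c, d) = (-0.3194, 0, 0, -0.9476): ad − bc = (-0.3194)(-0.9476) − (0)(0) = 0.3027 ≠ 0, so the state is entangled.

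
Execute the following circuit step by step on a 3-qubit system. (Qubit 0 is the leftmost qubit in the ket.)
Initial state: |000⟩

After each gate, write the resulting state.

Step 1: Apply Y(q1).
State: i|010⟩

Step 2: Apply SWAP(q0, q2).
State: i|010⟩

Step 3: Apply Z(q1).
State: -i|010⟩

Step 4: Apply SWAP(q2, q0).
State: -i|010⟩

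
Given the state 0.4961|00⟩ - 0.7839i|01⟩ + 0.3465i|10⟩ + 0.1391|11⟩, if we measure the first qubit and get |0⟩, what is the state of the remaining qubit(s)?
0.5348|0⟩ - 0.845i|1⟩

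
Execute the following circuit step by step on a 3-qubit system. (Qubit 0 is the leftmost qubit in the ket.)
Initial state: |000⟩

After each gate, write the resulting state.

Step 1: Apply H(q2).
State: 1/√2|000⟩ + 1/√2|001⟩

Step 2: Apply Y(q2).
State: -(1/√2)i|000⟩ + (1/√2)i|001⟩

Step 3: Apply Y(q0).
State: 1/√2|100⟩ - 1/√2|101⟩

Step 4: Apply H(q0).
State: 1/2|000⟩ - 1/2|001⟩ - 1/2|100⟩ + 1/2|101⟩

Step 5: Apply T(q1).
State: 1/2|000⟩ - 1/2|001⟩ - 1/2|100⟩ + 1/2|101⟩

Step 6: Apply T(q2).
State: 1/2|000⟩ + (-1/√8 - (1/√8)i)|001⟩ - 1/2|100⟩ + (1/√8 + (1/√8)i)|101⟩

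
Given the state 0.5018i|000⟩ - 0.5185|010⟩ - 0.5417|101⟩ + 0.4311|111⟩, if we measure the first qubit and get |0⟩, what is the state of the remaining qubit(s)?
0.6954i|00⟩ - 0.7186|10⟩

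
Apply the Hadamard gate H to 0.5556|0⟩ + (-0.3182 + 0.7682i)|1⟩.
(0.1679 + 0.5432i)|0⟩ + (0.6179 - 0.5432i)|1⟩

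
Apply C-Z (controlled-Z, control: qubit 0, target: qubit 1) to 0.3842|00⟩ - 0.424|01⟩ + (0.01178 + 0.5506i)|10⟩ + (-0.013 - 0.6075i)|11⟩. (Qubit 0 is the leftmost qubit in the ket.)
0.3842|00⟩ - 0.424|01⟩ + (0.01178 + 0.5506i)|10⟩ + (0.013 + 0.6075i)|11⟩

C-Z leaves the control-|0⟩ kets |00⟩, |01⟩ unchanged and applies Z to qubit 1 on the control-|1⟩ pair (|10⟩, |11⟩).
Z = [[1, 0], [0, -1]].
With a = amp(|10⟩) = (0.01178 + 0.5506i) and b = amp(|11⟩) = (-0.013 - 0.6075i):
new amp(|10⟩) = (1)·a = (0.01178 + 0.5506i)
new amp(|11⟩) = (-1)·b = (0.013 + 0.6075i)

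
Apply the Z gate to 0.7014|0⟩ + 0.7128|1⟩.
0.7014|0⟩ - 0.7128|1⟩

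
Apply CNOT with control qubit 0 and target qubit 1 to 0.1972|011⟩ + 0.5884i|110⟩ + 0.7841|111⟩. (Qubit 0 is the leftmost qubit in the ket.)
0.1972|011⟩ + 0.5884i|100⟩ + 0.7841|101⟩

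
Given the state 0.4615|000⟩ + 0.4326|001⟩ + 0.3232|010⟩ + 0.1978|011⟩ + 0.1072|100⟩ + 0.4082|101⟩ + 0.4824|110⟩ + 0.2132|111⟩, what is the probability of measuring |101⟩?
0.1666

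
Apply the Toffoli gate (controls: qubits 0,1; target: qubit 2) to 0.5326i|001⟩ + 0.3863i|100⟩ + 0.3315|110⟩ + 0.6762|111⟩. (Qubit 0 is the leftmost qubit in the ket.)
0.5326i|001⟩ + 0.3863i|100⟩ + 0.6762|110⟩ + 0.3315|111⟩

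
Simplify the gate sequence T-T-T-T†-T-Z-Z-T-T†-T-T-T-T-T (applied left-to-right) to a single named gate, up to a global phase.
I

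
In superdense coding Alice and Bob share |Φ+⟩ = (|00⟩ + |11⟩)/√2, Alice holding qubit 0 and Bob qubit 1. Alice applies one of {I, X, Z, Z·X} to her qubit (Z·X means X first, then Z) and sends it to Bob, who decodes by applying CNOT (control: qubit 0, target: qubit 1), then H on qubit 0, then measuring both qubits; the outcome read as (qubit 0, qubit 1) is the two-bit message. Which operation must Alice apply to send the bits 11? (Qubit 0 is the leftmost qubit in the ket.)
Z·X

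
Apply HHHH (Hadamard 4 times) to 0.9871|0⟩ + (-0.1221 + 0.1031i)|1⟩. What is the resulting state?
0.9871|0⟩ + (-0.1221 + 0.1031i)|1⟩

H² = I, so an even number of Hadamards cancels: H^4 = I and the state is unchanged.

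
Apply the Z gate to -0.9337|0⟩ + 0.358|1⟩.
-0.9337|0⟩ - 0.358|1⟩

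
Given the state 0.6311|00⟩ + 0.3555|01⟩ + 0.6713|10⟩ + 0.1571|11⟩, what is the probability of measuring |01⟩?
0.1264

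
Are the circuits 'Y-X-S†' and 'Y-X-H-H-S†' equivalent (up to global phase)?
Yes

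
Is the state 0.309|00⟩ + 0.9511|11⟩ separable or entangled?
Entangled

Writing the state as a|00⟩ + b|01⟩ + c|10⟩ + d|11⟩, it is a product state iff ad − bc = 0.
Here (a, b, c, d) = (0.309, 0, 0, 0.9511): ad − bc = (0.309)(0.9511) − (0)(0) = 0.2939 ≠ 0, so the state is entangled.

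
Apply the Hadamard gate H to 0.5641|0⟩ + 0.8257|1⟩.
0.9827|0⟩ - 0.185|1⟩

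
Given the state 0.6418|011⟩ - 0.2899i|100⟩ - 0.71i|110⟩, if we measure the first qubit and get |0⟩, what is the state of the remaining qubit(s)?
|11⟩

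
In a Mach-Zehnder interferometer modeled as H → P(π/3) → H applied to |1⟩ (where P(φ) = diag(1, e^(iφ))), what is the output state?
(0.25 - 0.433i)|0⟩ + (0.75 + 0.433i)|1⟩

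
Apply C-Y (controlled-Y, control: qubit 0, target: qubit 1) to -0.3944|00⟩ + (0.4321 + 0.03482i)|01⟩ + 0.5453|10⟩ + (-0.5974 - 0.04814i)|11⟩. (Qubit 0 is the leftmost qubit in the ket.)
-0.3944|00⟩ + (0.4321 + 0.03482i)|01⟩ + (-0.04814 + 0.5974i)|10⟩ + 0.5453i|11⟩

C-Y leaves the control-|0⟩ kets |00⟩, |01⟩ unchanged and applies Y to qubit 1 on the control-|1⟩ pair (|10⟩, |11⟩).
Y = [[0, -i], [i, 0]].
With a = amp(|10⟩) = 0.5453 and b = amp(|11⟩) = (-0.5974 - 0.04814i):
new amp(|10⟩) = (-i)·b = (-0.04814 + 0.5974i)
new amp(|11⟩) = (i)·a = 0.5453i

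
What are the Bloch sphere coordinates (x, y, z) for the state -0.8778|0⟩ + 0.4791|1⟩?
(-0.8411, 0, 0.541)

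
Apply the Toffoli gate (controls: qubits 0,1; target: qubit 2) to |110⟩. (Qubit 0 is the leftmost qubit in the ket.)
|111⟩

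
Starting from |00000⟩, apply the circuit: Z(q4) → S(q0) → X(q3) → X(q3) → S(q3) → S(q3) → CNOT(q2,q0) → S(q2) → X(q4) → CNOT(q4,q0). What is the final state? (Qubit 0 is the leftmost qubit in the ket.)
|10001⟩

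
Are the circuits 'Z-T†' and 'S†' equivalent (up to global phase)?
No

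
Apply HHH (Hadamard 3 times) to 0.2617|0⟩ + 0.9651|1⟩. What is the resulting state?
0.8675|0⟩ - 0.4974|1⟩

H² = I, so H^3 = H: a single Hadamard. With (a, b) = (0.2617, 0.9651), H gives ((a + b)/√2, (a − b)/√2) = (0.8675, -0.4974).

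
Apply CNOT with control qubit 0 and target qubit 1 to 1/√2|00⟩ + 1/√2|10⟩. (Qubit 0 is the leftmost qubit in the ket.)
1/√2|00⟩ + 1/√2|11⟩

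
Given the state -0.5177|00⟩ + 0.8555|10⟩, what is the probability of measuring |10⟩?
0.7319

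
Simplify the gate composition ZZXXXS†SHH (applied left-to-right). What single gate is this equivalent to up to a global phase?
X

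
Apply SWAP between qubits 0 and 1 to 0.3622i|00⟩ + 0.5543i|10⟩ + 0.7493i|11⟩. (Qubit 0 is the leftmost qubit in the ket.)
0.3622i|00⟩ + 0.5543i|01⟩ + 0.7493i|11⟩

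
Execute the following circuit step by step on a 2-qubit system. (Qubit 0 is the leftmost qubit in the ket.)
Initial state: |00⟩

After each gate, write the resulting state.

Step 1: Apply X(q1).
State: |01⟩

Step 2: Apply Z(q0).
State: |01⟩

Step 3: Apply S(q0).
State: |01⟩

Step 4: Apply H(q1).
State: 1/√2|00⟩ - 1/√2|01⟩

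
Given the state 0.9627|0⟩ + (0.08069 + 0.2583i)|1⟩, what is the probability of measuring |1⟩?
0.07323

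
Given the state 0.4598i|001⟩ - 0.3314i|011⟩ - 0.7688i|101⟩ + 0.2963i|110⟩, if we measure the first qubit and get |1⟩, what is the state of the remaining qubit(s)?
-0.9331i|01⟩ + 0.3596i|10⟩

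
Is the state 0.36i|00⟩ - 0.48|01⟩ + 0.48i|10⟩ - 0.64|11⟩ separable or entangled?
Separable

Writing the state as a|00⟩ + b|01⟩ + c|10⟩ + d|11⟩, it is a product state iff ad − bc = 0.
Here (a, b, c, d) = (0.36i, -0.48, 0.48i, -0.64): ad − bc = (0.36i)(-0.64) − (-0.48)(0.48i) = 0, so the state is separable.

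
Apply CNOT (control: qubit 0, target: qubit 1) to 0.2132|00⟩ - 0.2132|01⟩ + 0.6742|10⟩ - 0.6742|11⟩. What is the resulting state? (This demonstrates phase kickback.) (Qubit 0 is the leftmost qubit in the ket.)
0.2132|00⟩ - 0.2132|01⟩ - 0.6742|10⟩ + 0.6742|11⟩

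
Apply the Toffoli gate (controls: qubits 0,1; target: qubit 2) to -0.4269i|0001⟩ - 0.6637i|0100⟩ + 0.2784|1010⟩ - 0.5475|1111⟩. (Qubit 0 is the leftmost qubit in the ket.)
-0.4269i|0001⟩ - 0.6637i|0100⟩ + 0.2784|1010⟩ - 0.5475|1101⟩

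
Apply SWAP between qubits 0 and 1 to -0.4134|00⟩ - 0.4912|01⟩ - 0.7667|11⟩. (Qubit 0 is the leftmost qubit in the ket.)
-0.4134|00⟩ - 0.4912|10⟩ - 0.7667|11⟩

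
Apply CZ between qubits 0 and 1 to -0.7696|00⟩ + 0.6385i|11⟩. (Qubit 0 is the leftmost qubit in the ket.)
-0.7696|00⟩ - 0.6385i|11⟩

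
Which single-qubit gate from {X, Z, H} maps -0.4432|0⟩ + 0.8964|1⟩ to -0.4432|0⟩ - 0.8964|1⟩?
Z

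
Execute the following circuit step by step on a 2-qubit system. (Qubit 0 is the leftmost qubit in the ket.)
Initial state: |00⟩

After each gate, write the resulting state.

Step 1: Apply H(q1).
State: 1/√2|00⟩ + 1/√2|01⟩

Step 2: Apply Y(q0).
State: (1/√2)i|10⟩ + (1/√2)i|11⟩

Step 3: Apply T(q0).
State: (-1/2 + (1/2)i)|10⟩ + (-1/2 + (1/2)i)|11⟩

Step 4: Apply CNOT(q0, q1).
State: (-1/2 + (1/2)i)|10⟩ + (-1/2 + (1/2)i)|11⟩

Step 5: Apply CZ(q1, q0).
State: (-1/2 + (1/2)i)|10⟩ + (1/2 - (1/2)i)|11⟩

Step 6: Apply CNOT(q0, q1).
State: (1/2 - (1/2)i)|10⟩ + (-1/2 + (1/2)i)|11⟩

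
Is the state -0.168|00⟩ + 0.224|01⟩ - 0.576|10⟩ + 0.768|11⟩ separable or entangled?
Separable

Writing the state as a|00⟩ + b|01⟩ + c|10⟩ + d|11⟩, it is a product state iff ad − bc = 0.
Here (a, b, c, d) = (-0.168, 0.224, -0.576, 0.768): ad − bc = (-0.168)(0.768) − (0.224)(-0.576) = 0, so the state is separable.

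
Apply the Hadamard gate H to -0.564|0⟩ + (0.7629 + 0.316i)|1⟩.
(0.1406 + 0.2234i)|0⟩ + (-0.9383 - 0.2234i)|1⟩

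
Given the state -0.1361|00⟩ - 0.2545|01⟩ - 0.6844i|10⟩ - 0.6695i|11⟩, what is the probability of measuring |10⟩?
0.4684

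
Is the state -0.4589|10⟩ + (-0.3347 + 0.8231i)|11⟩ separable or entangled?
Separable

Writing the state as a|00⟩ + b|01⟩ + c|10⟩ + d|11⟩, it is a product state iff ad − bc = 0.
Here (a, b, c, d) = (0, 0, -0.4589, (-0.3347 + 0.8231i)): ad − bc = (0)(-0.3347 + 0.8231i) − (0)(-0.4589) = 0, so the state is separable.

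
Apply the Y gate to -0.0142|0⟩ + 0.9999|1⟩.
-0.9999i|0⟩ - 0.0142i|1⟩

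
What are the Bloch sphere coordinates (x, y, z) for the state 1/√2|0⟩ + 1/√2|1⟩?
(1, 0, 0)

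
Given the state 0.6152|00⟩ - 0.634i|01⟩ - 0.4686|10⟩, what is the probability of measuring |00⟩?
0.3785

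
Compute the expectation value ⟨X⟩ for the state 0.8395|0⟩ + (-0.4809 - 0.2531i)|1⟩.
-0.8074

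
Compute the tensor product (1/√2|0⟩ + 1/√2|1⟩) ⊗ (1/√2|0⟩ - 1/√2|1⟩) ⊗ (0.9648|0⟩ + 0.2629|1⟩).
0.4824|000⟩ + 0.1315|001⟩ - 0.4824|010⟩ - 0.1315|011⟩ + 0.4824|100⟩ + 0.1315|101⟩ - 0.4824|110⟩ - 0.1315|111⟩

amp(|b₁b₂…⟩) = product of the factor amplitudes for bits b₁, b₂, …; only kets whose every factor amplitude is nonzero survive.
|000⟩: (1/√2)(1/√2)(0.9648) = 0.4824
|001⟩: (1/√2)(1/√2)(0.2629) = 0.1315
|010⟩: (1/√2)(-1/√2)(0.9648) = -0.4824
|011⟩: (1/√2)(-1/√2)(0.2629) = -0.1315
|100⟩: (1/√2)(1/√2)(0.9648) = 0.4824
|101⟩: (1/√2)(1/√2)(0.2629) = 0.1315
|110⟩: (1/√2)(-1/√2)(0.9648) = -0.4824
|111⟩: (1/√2)(-1/√2)(0.2629) = -0.1315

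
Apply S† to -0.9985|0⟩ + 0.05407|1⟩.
-0.9985|0⟩ - 0.05407i|1⟩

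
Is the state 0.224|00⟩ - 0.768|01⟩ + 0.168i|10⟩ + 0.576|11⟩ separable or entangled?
Entangled

Writing the state as a|00⟩ + b|01⟩ + c|10⟩ + d|11⟩, it is a product state iff ad − bc = 0.
Here (a, b, c, d) = (0.224, -0.768, 0.168i, 0.576): ad − bc = (0.224)(0.576) − (-0.768)(0.168i) = (0.129 + 0.129i) ≠ 0, so the state is entangled.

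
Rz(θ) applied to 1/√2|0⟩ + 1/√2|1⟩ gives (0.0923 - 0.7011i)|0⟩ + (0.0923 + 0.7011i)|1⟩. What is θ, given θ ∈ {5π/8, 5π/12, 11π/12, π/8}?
11π/12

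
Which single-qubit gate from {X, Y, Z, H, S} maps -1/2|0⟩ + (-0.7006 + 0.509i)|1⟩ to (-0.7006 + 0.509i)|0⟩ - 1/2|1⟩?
X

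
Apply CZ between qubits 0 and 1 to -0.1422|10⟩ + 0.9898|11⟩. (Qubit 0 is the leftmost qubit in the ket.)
-0.1422|10⟩ - 0.9898|11⟩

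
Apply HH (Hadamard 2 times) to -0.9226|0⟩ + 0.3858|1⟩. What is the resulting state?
-0.9226|0⟩ + 0.3858|1⟩

H² = I, so an even number of Hadamards cancels: H^2 = I and the state is unchanged.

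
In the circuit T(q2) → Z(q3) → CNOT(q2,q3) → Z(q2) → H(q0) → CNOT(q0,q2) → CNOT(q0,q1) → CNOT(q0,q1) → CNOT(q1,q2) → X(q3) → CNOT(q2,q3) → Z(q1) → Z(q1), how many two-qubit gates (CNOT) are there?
6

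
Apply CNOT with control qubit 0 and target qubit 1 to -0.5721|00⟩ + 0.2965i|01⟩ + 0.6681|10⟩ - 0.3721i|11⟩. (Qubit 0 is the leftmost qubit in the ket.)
-0.5721|00⟩ + 0.2965i|01⟩ - 0.3721i|10⟩ + 0.6681|11⟩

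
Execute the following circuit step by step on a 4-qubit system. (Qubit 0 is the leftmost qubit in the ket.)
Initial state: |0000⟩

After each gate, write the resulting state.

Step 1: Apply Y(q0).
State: i|1000⟩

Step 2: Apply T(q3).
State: i|1000⟩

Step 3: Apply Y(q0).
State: |0000⟩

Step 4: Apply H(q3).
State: 1/√2|0000⟩ + 1/√2|0001⟩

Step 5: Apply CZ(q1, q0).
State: 1/√2|0000⟩ + 1/√2|0001⟩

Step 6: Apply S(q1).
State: 1/√2|0000⟩ + 1/√2|0001⟩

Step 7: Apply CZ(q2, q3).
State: 1/√2|0000⟩ + 1/√2|0001⟩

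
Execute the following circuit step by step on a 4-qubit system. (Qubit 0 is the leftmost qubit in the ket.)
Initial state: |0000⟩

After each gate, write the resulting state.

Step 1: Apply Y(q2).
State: i|0010⟩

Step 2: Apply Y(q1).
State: -|0110⟩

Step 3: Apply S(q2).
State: -i|0110⟩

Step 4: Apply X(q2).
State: -i|0100⟩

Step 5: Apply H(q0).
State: -(1/√2)i|0100⟩ - (1/√2)i|1100⟩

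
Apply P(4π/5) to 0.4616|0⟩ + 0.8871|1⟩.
0.4616|0⟩ + (-0.7177 + 0.5214i)|1⟩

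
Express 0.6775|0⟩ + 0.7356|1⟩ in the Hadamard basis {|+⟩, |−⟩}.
0.9992|+⟩ - 0.04108|−⟩

With |ψ⟩ = α|0⟩ + β|1⟩, the Hadamard-basis coefficients are ⟨+|ψ⟩ = (α + β)/√2 and ⟨−|ψ⟩ = (α − β)/√2.
Here α = 0.6775, β = 0.7356: (α + β)/√2 = 0.9992, (α − β)/√2 = -0.04108.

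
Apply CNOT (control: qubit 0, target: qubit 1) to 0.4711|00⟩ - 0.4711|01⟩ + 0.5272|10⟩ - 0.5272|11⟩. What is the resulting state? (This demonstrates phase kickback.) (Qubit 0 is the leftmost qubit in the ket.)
0.4711|00⟩ - 0.4711|01⟩ - 0.5272|10⟩ + 0.5272|11⟩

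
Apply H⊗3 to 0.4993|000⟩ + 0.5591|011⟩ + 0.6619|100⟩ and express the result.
0.6082|000⟩ + 0.2129|001⟩ + 0.2129|010⟩ + 0.6082|011⟩ + 0.1402|100⟩ - 0.2552|101⟩ - 0.2552|110⟩ + 0.1402|111⟩

H⊗3 gives amp(|y⟩) = (1/2√2) Σ_x (−1)^(x·y) amp(|x⟩), where x·y is the number of positions in which both x and y have a 1.
|000⟩: (0.4993 + 0.5591 + 0.6619)/(2√2) = 0.6082
|001⟩: (0.4993 - 0.5591 + 0.6619)/(2√2) = 0.2129
|010⟩: (0.4993 - 0.5591 + 0.6619)/(2√2) = 0.2129
|011⟩: (0.4993 + 0.5591 + 0.6619)/(2√2) = 0.6082
|100⟩: (0.4993 + 0.5591 - 0.6619)/(2√2) = 0.1402
|101⟩: (0.4993 - 0.5591 - 0.6619)/(2√2) = -0.2552
|110⟩: (0.4993 - 0.5591 - 0.6619)/(2√2) = -0.2552
|111⟩: (0.4993 + 0.5591 - 0.6619)/(2√2) = 0.1402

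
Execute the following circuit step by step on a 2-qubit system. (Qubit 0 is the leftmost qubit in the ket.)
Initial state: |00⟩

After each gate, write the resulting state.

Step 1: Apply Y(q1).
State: i|01⟩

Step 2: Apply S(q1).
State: -|01⟩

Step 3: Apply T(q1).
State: (-1/√2 - (1/√2)i)|01⟩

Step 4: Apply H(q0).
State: (-1/2 - (1/2)i)|01⟩ + (-1/2 - (1/2)i)|11⟩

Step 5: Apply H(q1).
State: (-1/√8 - (1/√8)i)|00⟩ + (1/√8 + (1/√8)i)|01⟩ + (-1/√8 - (1/√8)i)|10⟩ + (1/√8 + (1/√8)i)|11⟩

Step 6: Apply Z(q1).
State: (-1/√8 - (1/√8)i)|00⟩ + (-1/√8 - (1/√8)i)|01⟩ + (-1/√8 - (1/√8)i)|10⟩ + (-1/√8 - (1/√8)i)|11⟩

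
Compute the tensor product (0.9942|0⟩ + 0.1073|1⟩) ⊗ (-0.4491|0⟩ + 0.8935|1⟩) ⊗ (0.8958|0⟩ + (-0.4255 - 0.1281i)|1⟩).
-0.4|000⟩ + (0.19 + 0.0572i)|001⟩ + 0.7958|010⟩ + (-0.378 - 0.1138i)|011⟩ - 0.04317|100⟩ + (0.0205 + 0.006173i)|101⟩ + 0.08588|110⟩ + (-0.04079 - 0.01228i)|111⟩

amp(|b₁b₂…⟩) = product of the factor amplitudes for bits b₁, b₂, …; only kets whose every factor amplitude is nonzero survive.
|000⟩: (0.9942)(-0.4491)(0.8958) = -0.4
|001⟩: (0.9942)(-0.4491)(-0.4255 - 0.1281i) = (0.19 + 0.0572i)
|010⟩: (0.9942)(0.8935)(0.8958) = 0.7958
|011⟩: (0.9942)(0.8935)(-0.4255 - 0.1281i) = (-0.378 - 0.1138i)
|100⟩: (0.1073)(-0.4491)(0.8958) = -0.04317
|101⟩: (0.1073)(-0.4491)(-0.4255 - 0.1281i) = (0.0205 + 0.006173i)
|110⟩: (0.1073)(0.8935)(0.8958) = 0.08588
|111⟩: (0.1073)(0.8935)(-0.4255 - 0.1281i) = (-0.04079 - 0.01228i)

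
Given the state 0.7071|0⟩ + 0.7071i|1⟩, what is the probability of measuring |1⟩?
0.5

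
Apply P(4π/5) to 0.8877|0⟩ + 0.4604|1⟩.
0.8877|0⟩ + (-0.3725 + 0.2706i)|1⟩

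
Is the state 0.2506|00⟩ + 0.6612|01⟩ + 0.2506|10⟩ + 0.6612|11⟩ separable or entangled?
Separable

Writing the state as a|00⟩ + b|01⟩ + c|10⟩ + d|11⟩, it is a product state iff ad − bc = 0.
Here (a, b, c, d) = (0.2506, 0.6612, 0.2506, 0.6612): ad − bc = (0.2506)(0.6612) − (0.6612)(0.2506) = 0, so the state is separable.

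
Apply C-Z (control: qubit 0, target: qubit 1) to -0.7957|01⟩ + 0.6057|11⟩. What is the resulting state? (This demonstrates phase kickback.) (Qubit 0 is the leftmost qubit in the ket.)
-0.7957|01⟩ - 0.6057|11⟩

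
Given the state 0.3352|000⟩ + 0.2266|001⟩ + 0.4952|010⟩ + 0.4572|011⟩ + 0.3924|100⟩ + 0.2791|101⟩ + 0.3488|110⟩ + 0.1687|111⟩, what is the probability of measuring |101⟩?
0.0779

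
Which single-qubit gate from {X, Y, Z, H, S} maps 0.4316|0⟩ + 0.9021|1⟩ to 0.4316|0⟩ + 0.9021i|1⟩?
S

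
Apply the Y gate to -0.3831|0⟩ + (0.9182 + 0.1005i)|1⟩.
(0.1005 - 0.9182i)|0⟩ - 0.3831i|1⟩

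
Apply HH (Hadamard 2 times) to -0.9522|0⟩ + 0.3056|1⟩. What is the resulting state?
-0.9522|0⟩ + 0.3056|1⟩

H² = I, so an even number of Hadamards cancels: H^2 = I and the state is unchanged.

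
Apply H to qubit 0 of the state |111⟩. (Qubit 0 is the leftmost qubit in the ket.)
1/√2|011⟩ - 1/√2|111⟩

H on qubit 0 mixes each pair of kets that differ only in qubit 0: amplitudes (a, b) of (|…0…⟩, |…1…⟩) become ((a + b)/√2, (a − b)/√2). Kets absent from the input have amplitude 0.
(|011⟩, |111⟩): (a, b) = (0, 1) → (1/√2, -1/√2)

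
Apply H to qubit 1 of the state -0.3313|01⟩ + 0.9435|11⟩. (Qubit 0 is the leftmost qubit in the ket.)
-0.2343|00⟩ + 0.2343|01⟩ + 0.6672|10⟩ - 0.6672|11⟩

H on qubit 1 mixes each pair of kets that differ only in qubit 1: amplitudes (a, b) of (|…0…⟩, |…1…⟩) become ((a + b)/√2, (a − b)/√2). Kets absent from the input have amplitude 0.
(|00⟩, |01⟩): (a, b) = (0, -0.3313) → (-0.2343, 0.2343)
(|10⟩, |11⟩): (a, b) = (0, 0.9435) → (0.6672, -0.6672)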